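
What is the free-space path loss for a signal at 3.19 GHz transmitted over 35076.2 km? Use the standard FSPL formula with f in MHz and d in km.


f = 3.19 GHz = 3190.0000 MHz
d = 35076.2 km
FSPL = 32.44 + 20*log10(3190.0000) + 20*log10(35076.2)
FSPL = 32.44 + 70.0758 + 90.9003
FSPL = 193.4161 dB

193.4161 dB


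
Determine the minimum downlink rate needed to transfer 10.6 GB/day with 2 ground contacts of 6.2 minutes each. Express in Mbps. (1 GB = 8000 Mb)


total contact time = 2 * 6.2 * 60 = 744.0000 s
data = 10.6 GB = 84800.0000 Mb
rate = 84800.0000 / 744.0000 = 113.9785 Mbps

113.9785 Mbps


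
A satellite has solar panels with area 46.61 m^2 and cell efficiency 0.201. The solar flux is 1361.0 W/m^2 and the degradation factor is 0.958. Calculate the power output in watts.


P = area * eta * S * degradation
P = 46.61 * 0.201 * 1361.0 * 0.958
P = 12215.1497 W

12215.1497 W


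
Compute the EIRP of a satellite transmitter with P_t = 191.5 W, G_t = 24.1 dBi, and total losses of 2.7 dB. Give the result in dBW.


Pt = 191.5 W = 22.8217 dBW
EIRP = Pt_dBW + Gt - losses = 22.8217 + 24.1 - 2.7 = 44.2217 dBW

44.2217 dBW


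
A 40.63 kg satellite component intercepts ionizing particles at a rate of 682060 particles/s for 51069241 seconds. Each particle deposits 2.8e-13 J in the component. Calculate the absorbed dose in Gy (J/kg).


Total energy deposited = rate * time * E_per
  = 682060 * 51069241 * 2.8e-13 = 9.7530 J
Dose = E_total / mass = 9.7530 / 40.63
Dose = 0.2400453 Gy

0.2400 Gy


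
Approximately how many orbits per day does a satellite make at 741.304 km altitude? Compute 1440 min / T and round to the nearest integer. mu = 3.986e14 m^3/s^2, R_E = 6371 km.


r = 7.112304e+06 m
T = 2*pi*sqrt(r^3/mu) = 5969.3451 s = 99.4891 min
revs/day = 1440 / 99.4891 = 14.4739
Rounded: 14 revolutions per day

14 revolutions per day


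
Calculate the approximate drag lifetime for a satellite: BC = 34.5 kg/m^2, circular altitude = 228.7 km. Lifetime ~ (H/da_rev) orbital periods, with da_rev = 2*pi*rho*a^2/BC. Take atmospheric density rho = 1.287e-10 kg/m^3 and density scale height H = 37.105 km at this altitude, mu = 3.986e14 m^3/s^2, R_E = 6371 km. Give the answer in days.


a = R_E + alt = 6599.7000 km = 6.5997e+06 m
da_rev = 2*pi*rho*a^2/BC = 2*pi*1.287e-10*(6.5997e+06)^2/34.5 = 1020.910591 m per revolution
N = H/da_rev = 37105.0000 m / 1020.910591 m = 36.3450 revolutions
P = 2*pi*sqrt(a^3/mu) = 5335.7751 s
lifetime = N*P = 36.3450 * 5335.7751 = 193928.7686 s = 2.2445 days

2.2445 days


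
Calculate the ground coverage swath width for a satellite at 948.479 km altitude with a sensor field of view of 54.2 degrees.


FOV = 54.2 deg = 0.9459685 rad
swath = 2 * alt * tan(FOV/2) = 2 * 948.479 * tan(0.4729842)
swath = 2 * 948.479 * 0.5117259
swath = 970.7225 km

970.7225 km


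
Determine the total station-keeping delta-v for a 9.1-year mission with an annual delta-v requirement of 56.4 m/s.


dV = rate * years = 56.4 * 9.1
dV = 513.2400 m/s

513.2400 m/s


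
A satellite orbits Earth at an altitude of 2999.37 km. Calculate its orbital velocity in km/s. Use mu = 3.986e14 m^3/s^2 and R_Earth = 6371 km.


r = R_E + alt = 6371.0 + 2999.37 = 9370.3700 km = 9.37037e+06 m
v = sqrt(mu/r) = sqrt(3.986e14 / 9.37037e+06) = 6522.1424 m/s = 6.5221 km/s

6.5221 km/s


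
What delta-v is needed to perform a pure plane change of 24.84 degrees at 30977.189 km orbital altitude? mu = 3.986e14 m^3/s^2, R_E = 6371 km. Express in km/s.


r = 37348.1890 km = 3.7348189e+07 m
V = sqrt(mu/r) = 3266.8852 m/s
di = 24.84 deg = 0.4335398 rad
dV = 2*V*sin(di/2) = 2*3266.8852*sin(0.2167699)
dV = 1405.2588 m/s = 1.4053 km/s

1.4053 km/s


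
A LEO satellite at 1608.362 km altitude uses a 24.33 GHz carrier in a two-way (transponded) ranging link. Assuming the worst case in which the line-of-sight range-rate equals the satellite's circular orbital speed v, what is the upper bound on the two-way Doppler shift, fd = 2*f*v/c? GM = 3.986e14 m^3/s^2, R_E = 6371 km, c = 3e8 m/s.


r = 7.979362e+06 m
v = sqrt(mu/r) = 7067.8051 m/s (worst-case radial velocity)
f = 24.33 GHz = 2.433e+10 Hz
fd = 2*f*v/c = 2*2.433e+10*7067.8051/3.0e+08
fd = 1.146398e+06 Hz

1.1464e+06 Hz


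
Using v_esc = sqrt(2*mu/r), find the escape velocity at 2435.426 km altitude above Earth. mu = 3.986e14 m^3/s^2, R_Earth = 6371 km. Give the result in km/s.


r = 6371.0 + 2435.426 = 8806.4260 km = 8.806426e+06 m
v_esc = sqrt(2*mu/r) = sqrt(2*3.986e14 / 8.806426e+06)
v_esc = 9514.4524 m/s = 9.5145 km/s

9.5145 km/s


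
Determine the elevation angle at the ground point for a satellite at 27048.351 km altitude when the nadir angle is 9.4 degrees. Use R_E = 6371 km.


r = R_E + alt = 33419.3510 km
Law of sines in the satellite / Earth-center / ground-point triangle:
  sin(nadir)/R_E = sin(90 + el)/r  =>  cos(el) = (r/R_E)*sin(nadir)
cos(el) = (33419.3510 / 6371.0000) * sin(9.4 deg) = 0.8567333
el = arccos(0.8567333) = 31.0483 deg
(Earth-central angle = 90 - nadir - el = 49.5517 deg)

31.0483 degrees


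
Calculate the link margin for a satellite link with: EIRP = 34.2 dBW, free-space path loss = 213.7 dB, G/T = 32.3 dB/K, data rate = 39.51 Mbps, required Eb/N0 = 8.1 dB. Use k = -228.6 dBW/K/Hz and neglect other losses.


C/N0 = EIRP - FSPL + G/T - k = 34.2 - 213.7 + 32.3 - (-228.6)
C/N0 = 81.4000 dB-Hz
R_b = 39.51 Mbps = 3.951e+07 bps -> 10*log10(R_b) = 75.9671 dB-Hz
Eb/N0 = C/N0 - 10*log10(R_b) = 81.4000 - 75.9671 = 5.4329 dB
Margin = Eb/N0 - Eb/N0_req = 5.4329 - 8.1 = -2.6671 dB (negative margin: link does not close)

-2.6671 dB


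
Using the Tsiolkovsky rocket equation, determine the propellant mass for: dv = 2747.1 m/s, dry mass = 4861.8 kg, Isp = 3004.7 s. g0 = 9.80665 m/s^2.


ve = Isp * g0 = 3004.7 * 9.80665 = 29466.041255 m/s
mass ratio = exp(dv/ve) = exp(2747.1/29466.041255) = 1.09771347
m_prop = m_dry * (mr - 1) = 4861.8 * (1.09771347 - 1)
m_prop = 475.0634 kg

475.0634 kg


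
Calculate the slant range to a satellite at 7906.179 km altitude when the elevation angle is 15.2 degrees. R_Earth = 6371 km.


h = 7906.179 km, el = 15.2 deg
d = -R_E*sin(el) + sqrt((R_E*sin(el))^2 + 2*R_E*h + h^2)
d = -6371.0000*sin(0.26529) + sqrt((6371.0000*0.2621892)^2 + 2*6371.0000*7906.179 + 7906.179^2)
d = 11215.1839 km

11215.1839 km


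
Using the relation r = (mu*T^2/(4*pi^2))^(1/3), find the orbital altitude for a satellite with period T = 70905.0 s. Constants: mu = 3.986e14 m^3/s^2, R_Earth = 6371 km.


T = 70905.0 s
r = (mu*T^2/(4*pi^2))^(1/3) = (3.986e14 * 70905.0^2 / (4*pi^2))^(1/3)
r = 3.7026309e+07 m = 37026.3095 km
alt = r - R_E = 37026.3095 - 6371 = 30655.3095 km

30655.3095 km


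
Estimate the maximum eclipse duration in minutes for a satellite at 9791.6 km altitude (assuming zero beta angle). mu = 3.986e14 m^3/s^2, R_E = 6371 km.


r = 16162.6000 km
T = 340.8214 min
Eclipse fraction = arcsin(R_E/r)/pi = arcsin(6371.0000/16162.6000)/pi
= arcsin(0.3941816)/pi = 0.1289719
Eclipse duration = 0.1289719 * 340.8214 = 43.9564 min

43.9564 minutes


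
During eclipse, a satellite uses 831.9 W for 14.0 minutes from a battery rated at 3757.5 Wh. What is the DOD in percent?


E_used = P * t / 60 = 831.9 * 14.0 / 60 = 194.1100 Wh
DOD = E_used / E_total * 100 = 194.1100 / 3757.5 * 100
DOD = 5.1659 %

5.1659 %


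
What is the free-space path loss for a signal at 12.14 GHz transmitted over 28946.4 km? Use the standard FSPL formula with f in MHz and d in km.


f = 12.14 GHz = 12140.0000 MHz
d = 28946.4 km
FSPL = 32.44 + 20*log10(12140.0000) + 20*log10(28946.4)
FSPL = 32.44 + 81.6844 + 89.2319
FSPL = 203.3563 dB

203.3563 dB


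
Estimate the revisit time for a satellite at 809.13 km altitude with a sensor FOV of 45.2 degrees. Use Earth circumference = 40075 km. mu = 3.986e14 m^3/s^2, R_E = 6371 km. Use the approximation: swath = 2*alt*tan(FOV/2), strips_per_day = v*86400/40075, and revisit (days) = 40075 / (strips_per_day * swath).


swath = 2*809.13*tan(0.3944444) = 673.6166 km
v = sqrt(mu/r) = 7450.7929 m/s = 7.4508 km/s
strips/day = v*86400/40075 = 7.4508*86400/40075 = 16.0636
coverage/day = strips * swath = 16.0636 * 673.6166 = 10820.7036 km
revisit = 40075 / 10820.7036 = 3.7035 days

3.7035 days


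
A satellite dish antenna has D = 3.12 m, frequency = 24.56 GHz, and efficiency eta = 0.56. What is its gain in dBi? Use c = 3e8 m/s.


lambda = c/f = 3e8 / 2.456e+10 = 0.01221498 m
G = eta*(pi*D/lambda)^2 = 0.56*(pi*3.12/0.01221498)^2
G = 360587.9221 (linear)
G = 10*log10(360587.9221) = 55.5701 dBi

55.5701 dBi


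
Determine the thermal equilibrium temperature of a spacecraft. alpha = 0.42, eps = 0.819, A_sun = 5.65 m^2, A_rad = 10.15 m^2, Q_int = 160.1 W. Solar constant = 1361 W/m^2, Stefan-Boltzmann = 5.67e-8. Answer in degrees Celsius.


Numerator = alpha*S*A_sun + Q_int = 0.42*1361*5.65 + 160.1 = 3389.7530 W
Denominator = eps*sigma*A_rad = 0.819*5.67e-8*10.15 = 4.7133859e-07 W/K^4
T^4 = 7.1917578e+09 K^4
T = 291.2117 K = 18.0617 C

18.0617 degrees Celsius


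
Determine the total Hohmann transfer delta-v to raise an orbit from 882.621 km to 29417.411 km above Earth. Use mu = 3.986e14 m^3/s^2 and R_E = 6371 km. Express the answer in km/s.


r1 = 7253.6210 km = 7.253621e+06 m
r2 = 35788.4110 km = 3.5788411e+07 m
dv1 = sqrt(mu/r1)*(sqrt(2*r2/(r1+r2)) - 1) = 2146.4564 m/s
dv2 = sqrt(mu/r2)*(1 - sqrt(2*r1/(r1+r2))) = 1399.8089 m/s
total dv = |dv1| + |dv2| = 2146.4564 + 1399.8089 = 3546.2654 m/s = 3.5463 km/s

3.5463 km/s


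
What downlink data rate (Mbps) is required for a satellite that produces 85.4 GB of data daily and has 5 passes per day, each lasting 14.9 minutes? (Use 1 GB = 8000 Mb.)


total contact time = 5 * 14.9 * 60 = 4470.0000 s
data = 85.4 GB = 683200.0000 Mb
rate = 683200.0000 / 4470.0000 = 152.8412 Mbps

152.8412 Mbps


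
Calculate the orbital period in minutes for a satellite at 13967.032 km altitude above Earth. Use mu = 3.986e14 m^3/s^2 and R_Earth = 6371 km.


r = 20338.0320 km = 2.0338032e+07 m
T = 2*pi*sqrt(r^3/mu) = 2*pi*sqrt(8.412533e+21 / 3.986e14)
T = 28865.2026 s = 481.0867 min

481.0867 minutes


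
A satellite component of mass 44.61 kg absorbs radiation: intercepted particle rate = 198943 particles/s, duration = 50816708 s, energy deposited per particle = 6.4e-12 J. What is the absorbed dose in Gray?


Total energy deposited = rate * time * E_per
  = 198943 * 50816708 * 6.4e-12 = 64.7016 J
Dose = E_total / mass = 64.7016 / 44.61
Dose = 1.4504 Gy

1.4504 Gy


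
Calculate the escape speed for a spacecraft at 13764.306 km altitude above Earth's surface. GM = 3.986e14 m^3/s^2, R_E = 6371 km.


r = 6371.0 + 13764.306 = 20135.3060 km = 2.0135306e+07 m
v_esc = sqrt(2*mu/r) = sqrt(2*3.986e14 / 2.0135306e+07)
v_esc = 6292.2291 m/s = 6.2922 km/s

6.2922 km/s


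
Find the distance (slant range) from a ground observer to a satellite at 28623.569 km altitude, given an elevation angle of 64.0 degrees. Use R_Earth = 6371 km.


h = 28623.569 km, el = 64.0 deg
d = -R_E*sin(el) + sqrt((R_E*sin(el))^2 + 2*R_E*h + h^2)
d = -6371.0000*sin(1.1170) + sqrt((6371.0000*0.898794)^2 + 2*6371.0000*28623.569 + 28623.569^2)
d = 29156.7271 km

29156.7271 km


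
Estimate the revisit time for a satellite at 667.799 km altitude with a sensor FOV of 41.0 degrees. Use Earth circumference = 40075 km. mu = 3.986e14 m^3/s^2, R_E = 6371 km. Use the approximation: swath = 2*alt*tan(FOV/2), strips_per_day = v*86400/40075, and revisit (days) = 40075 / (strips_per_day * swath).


swath = 2*667.799*tan(0.3577925) = 499.3596 km
v = sqrt(mu/r) = 7525.2228 m/s = 7.5252 km/s
strips/day = v*86400/40075 = 7.5252*86400/40075 = 16.2241
coverage/day = strips * swath = 16.2241 * 499.3596 = 8101.6412 km
revisit = 40075 / 8101.6412 = 4.9465 days

4.9465 days


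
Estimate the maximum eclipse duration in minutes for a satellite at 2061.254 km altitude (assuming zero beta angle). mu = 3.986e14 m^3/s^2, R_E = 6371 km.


r = 8432.2540 km
T = 128.4327 min
Eclipse fraction = arcsin(R_E/r)/pi = arcsin(6371.0000/8432.2540)/pi
= arcsin(0.7555512)/pi = 0.2726309
Eclipse duration = 0.2726309 * 128.4327 = 35.0147 min

35.0147 minutes


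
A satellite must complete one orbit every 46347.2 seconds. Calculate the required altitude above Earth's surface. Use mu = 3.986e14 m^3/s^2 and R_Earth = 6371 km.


T = 46347.2 s
r = (mu*T^2/(4*pi^2))^(1/3) = (3.986e14 * 46347.2^2 / (4*pi^2))^(1/3)
r = 2.788741e+07 m = 27887.4104 km
alt = r - R_E = 27887.4104 - 6371 = 21516.4104 km

21516.4104 km


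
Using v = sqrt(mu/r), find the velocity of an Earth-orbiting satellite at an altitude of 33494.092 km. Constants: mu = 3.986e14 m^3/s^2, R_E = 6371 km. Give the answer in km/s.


r = R_E + alt = 6371.0 + 33494.092 = 39865.0920 km = 3.9865092e+07 m
v = sqrt(mu/r) = sqrt(3.986e14 / 3.9865092e+07) = 3162.0757 m/s = 3.1621 km/s

3.1621 km/s


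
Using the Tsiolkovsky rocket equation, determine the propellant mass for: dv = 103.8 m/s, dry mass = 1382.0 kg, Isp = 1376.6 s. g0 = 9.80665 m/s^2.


ve = Isp * g0 = 1376.6 * 9.80665 = 13499.834390 m/s
mass ratio = exp(dv/ve) = exp(103.8/13499.834390) = 1.00771862
m_prop = m_dry * (mr - 1) = 1382.0 * (1.00771862 - 1)
m_prop = 10.6671 kg

10.6671 kg


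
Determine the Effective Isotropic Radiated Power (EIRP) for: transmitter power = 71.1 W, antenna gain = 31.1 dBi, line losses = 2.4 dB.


Pt = 71.1 W = 18.5187 dBW
EIRP = Pt_dBW + Gt - losses = 18.5187 + 31.1 - 2.4 = 47.2187 dBW

47.2187 dBW


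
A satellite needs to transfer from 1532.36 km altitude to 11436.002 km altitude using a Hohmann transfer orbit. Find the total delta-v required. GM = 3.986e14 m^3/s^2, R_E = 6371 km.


r1 = 7903.3600 km = 7.90336e+06 m
r2 = 17807.0020 km = 1.7807002e+07 m
dv1 = sqrt(mu/r1)*(sqrt(2*r2/(r1+r2)) - 1) = 1256.6142 m/s
dv2 = sqrt(mu/r2)*(1 - sqrt(2*r1/(r1+r2))) = 1021.5105 m/s
total dv = |dv1| + |dv2| = 1256.6142 + 1021.5105 = 2278.1248 m/s = 2.2781 km/s

2.2781 km/s


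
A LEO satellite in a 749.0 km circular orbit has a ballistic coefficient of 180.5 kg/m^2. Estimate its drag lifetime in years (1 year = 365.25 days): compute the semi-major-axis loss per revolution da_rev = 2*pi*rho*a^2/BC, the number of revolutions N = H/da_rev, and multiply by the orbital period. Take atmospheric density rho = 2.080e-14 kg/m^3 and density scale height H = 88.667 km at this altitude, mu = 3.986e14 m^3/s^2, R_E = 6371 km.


a = R_E + alt = 7120.0000 km = 7.12e+06 m
da_rev = 2*pi*rho*a^2/BC = 2*pi*2.080e-14*(7.12e+06)^2/180.5 = 0.0367050639 m per revolution
N = H/da_rev = 88667.0000 m / 0.0367050639 m = 2.4156612e+06 revolutions
P = 2*pi*sqrt(a^3/mu) = 5979.0366 s
lifetime = N*P = 2.4156612e+06 * 5979.0366 = 1.4443327e+10 s = 167168.1358 days
years = 167168.1358 / 365.25 = 457.6814 years

457.6814 years


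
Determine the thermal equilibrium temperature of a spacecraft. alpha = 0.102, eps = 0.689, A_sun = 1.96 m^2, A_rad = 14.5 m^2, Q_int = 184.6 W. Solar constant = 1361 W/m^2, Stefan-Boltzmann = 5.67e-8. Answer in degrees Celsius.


Numerator = alpha*S*A_sun + Q_int = 0.102*1361*1.96 + 184.6 = 456.6911 W
Denominator = eps*sigma*A_rad = 0.689*5.67e-8*14.5 = 5.6646135e-07 W/K^4
T^4 = 8.0621762e+08 K^4
T = 168.5051 K = -104.6449 C

-104.6449 degrees Celsius


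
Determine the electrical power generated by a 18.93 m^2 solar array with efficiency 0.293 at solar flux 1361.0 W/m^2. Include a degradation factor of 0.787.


P = area * eta * S * degradation
P = 18.93 * 0.293 * 1361.0 * 0.787
P = 5940.8843 W

5940.8843 W


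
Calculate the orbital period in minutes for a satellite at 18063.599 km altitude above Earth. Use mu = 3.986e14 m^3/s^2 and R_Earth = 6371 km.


r = 24434.5990 km = 2.4434599e+07 m
T = 2*pi*sqrt(r^3/mu) = 2*pi*sqrt(1.4588668e+22 / 3.986e14)
T = 38011.8534 s = 633.5309 min

633.5309 minutes


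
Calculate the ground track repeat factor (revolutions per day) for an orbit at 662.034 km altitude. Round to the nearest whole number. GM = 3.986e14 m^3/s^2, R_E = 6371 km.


r = 7.033034e+06 m
T = 2*pi*sqrt(r^3/mu) = 5869.8269 s = 97.8304 min
revs/day = 1440 / 97.8304 = 14.7193
Rounded: 15 revolutions per day

15 revolutions per day


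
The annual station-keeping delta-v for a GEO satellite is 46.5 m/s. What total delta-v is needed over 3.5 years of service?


dV = rate * years = 46.5 * 3.5
dV = 162.7500 m/s

162.7500 m/s


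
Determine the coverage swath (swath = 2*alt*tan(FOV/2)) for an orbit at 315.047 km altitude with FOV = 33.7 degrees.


FOV = 33.7 deg = 0.588176 rad
swath = 2 * alt * tan(FOV/2) = 2 * 315.047 * tan(0.294088)
swath = 2 * 315.047 * 0.3028703
swath = 190.8367 km

190.8367 km


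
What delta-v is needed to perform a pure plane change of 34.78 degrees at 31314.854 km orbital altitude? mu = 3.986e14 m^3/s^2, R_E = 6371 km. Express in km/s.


r = 37685.8540 km = 3.7685854e+07 m
V = sqrt(mu/r) = 3252.2166 m/s
di = 34.78 deg = 0.6070255 rad
dV = 2*V*sin(di/2) = 2*3252.2166*sin(0.3035128)
dV = 1944.0076 m/s = 1.9440 km/s

1.9440 km/s


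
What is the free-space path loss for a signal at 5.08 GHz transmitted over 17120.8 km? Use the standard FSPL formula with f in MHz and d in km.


f = 5.08 GHz = 5080.0000 MHz
d = 17120.8 km
FSPL = 32.44 + 20*log10(5080.0000) + 20*log10(17120.8)
FSPL = 32.44 + 74.1173 + 84.6705
FSPL = 191.2278 dB

191.2278 dB


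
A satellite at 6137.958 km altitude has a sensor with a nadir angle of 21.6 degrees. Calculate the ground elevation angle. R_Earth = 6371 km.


r = R_E + alt = 12508.9580 km
Law of sines in the satellite / Earth-center / ground-point triangle:
  sin(nadir)/R_E = sin(90 + el)/r  =>  cos(el) = (r/R_E)*sin(nadir)
cos(el) = (12508.9580 / 6371.0000) * sin(21.6 deg) = 0.7227836
el = arccos(0.7227836) = 43.7152 deg
(Earth-central angle = 90 - nadir - el = 24.6848 deg)

43.7152 degrees


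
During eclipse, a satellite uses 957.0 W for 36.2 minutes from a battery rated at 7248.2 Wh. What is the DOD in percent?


E_used = P * t / 60 = 957.0 * 36.2 / 60 = 577.3900 Wh
DOD = E_used / E_total * 100 = 577.3900 / 7248.2 * 100
DOD = 7.9660 %

7.9660 %


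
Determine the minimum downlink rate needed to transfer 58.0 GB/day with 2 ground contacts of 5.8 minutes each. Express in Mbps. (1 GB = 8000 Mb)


total contact time = 2 * 5.8 * 60 = 696.0000 s
data = 58.0 GB = 464000.0000 Mb
rate = 464000.0000 / 696.0000 = 666.6667 Mbps

666.6667 Mbps


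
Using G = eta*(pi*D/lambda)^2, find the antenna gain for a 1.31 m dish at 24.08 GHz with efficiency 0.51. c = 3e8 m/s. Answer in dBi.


lambda = c/f = 3e8 / 2.408e+10 = 0.01245847 m
G = eta*(pi*D/lambda)^2 = 0.51*(pi*1.31/0.01245847)^2
G = 55652.2809 (linear)
G = 10*log10(55652.2809) = 47.4548 dBi

47.4548 dBi


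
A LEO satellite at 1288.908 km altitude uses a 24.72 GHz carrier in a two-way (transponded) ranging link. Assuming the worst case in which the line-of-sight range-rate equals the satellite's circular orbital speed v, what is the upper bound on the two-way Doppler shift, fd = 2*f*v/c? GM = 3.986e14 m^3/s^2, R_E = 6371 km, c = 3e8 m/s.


r = 7.659908e+06 m
v = sqrt(mu/r) = 7213.6800 m/s (worst-case radial velocity)
f = 24.72 GHz = 2.472e+10 Hz
fd = 2*f*v/c = 2*2.472e+10*7213.6800/3.0e+08
fd = 1.1888145e+06 Hz

1.1888e+06 Hz


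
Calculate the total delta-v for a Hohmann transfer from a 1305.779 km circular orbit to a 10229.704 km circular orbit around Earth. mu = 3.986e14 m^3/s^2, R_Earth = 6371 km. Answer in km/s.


r1 = 7676.7790 km = 7.676779e+06 m
r2 = 16600.7040 km = 1.6600704e+07 m
dv1 = sqrt(mu/r1)*(sqrt(2*r2/(r1+r2)) - 1) = 1220.9126 m/s
dv2 = sqrt(mu/r2)*(1 - sqrt(2*r1/(r1+r2))) = 1003.3054 m/s
total dv = |dv1| + |dv2| = 1220.9126 + 1003.3054 = 2224.2180 m/s = 2.2242 km/s

2.2242 km/s


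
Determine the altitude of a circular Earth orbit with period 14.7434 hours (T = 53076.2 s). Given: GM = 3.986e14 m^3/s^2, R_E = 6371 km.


T = 53076.2 s
r = (mu*T^2/(4*pi^2))^(1/3) = (3.986e14 * 53076.2^2 / (4*pi^2))^(1/3)
r = 3.0525239e+07 m = 30525.2386 km
alt = r - R_E = 30525.2386 - 6371 = 24154.2386 km

24154.2386 km


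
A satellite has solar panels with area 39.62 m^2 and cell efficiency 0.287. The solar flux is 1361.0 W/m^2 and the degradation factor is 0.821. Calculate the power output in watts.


P = area * eta * S * degradation
P = 39.62 * 0.287 * 1361.0 * 0.821
P = 12705.6723 W

12705.6723 W


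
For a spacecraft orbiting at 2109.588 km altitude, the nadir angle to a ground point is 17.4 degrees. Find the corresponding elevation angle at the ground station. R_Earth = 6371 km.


r = R_E + alt = 8480.5880 km
Law of sines in the satellite / Earth-center / ground-point triangle:
  sin(nadir)/R_E = sin(90 + el)/r  =>  cos(el) = (r/R_E)*sin(nadir)
cos(el) = (8480.5880 / 6371.0000) * sin(17.4 deg) = 0.3980602
el = arccos(0.3980602) = 66.5430 deg
(Earth-central angle = 90 - nadir - el = 6.0570 deg)

66.5430 degrees


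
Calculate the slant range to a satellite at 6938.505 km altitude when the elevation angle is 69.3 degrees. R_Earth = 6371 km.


h = 6938.505 km, el = 69.3 deg
d = -R_E*sin(el) + sqrt((R_E*sin(el))^2 + 2*R_E*h + h^2)
d = -6371.0000*sin(1.2095) + sqrt((6371.0000*0.935444)^2 + 2*6371.0000*6938.505 + 6938.505^2)
d = 7157.8877 km

7157.8877 km


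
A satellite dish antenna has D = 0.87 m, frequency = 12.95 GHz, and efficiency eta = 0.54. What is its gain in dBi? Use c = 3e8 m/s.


lambda = c/f = 3e8 / 1.295e+10 = 0.02316602 m
G = eta*(pi*D/lambda)^2 = 0.54*(pi*0.87/0.02316602)^2
G = 7516.7315 (linear)
G = 10*log10(7516.7315) = 38.7603 dBi

38.7603 dBi


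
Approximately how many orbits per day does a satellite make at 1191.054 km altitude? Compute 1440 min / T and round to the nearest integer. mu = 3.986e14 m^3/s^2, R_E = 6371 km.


r = 7.562054e+06 m
T = 2*pi*sqrt(r^3/mu) = 6544.4158 s = 109.0736 min
revs/day = 1440 / 109.0736 = 13.2021
Rounded: 13 revolutions per day

13 revolutions per day


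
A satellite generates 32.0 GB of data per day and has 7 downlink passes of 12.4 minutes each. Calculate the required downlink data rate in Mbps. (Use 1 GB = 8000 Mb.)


total contact time = 7 * 12.4 * 60 = 5208.0000 s
data = 32.0 GB = 256000.0000 Mb
rate = 256000.0000 / 5208.0000 = 49.1551 Mbps

49.1551 Mbps


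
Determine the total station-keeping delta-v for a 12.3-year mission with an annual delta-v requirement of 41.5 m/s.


dV = rate * years = 41.5 * 12.3
dV = 510.4500 m/s

510.4500 m/s


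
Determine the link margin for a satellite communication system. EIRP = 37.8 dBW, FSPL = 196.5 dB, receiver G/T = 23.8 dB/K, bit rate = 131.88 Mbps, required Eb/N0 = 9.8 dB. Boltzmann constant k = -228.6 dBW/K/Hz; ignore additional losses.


C/N0 = EIRP - FSPL + G/T - k = 37.8 - 196.5 + 23.8 - (-228.6)
C/N0 = 93.7000 dB-Hz
R_b = 131.88 Mbps = 1.3188e+08 bps -> 10*log10(R_b) = 81.2018 dB-Hz
Eb/N0 = C/N0 - 10*log10(R_b) = 93.7000 - 81.2018 = 12.4982 dB
Margin = Eb/N0 - Eb/N0_req = 12.4982 - 9.8 = 2.6982 dB (link closes)

2.6982 dB


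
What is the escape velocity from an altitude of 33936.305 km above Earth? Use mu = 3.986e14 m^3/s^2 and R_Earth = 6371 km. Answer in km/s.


r = 6371.0 + 33936.305 = 40307.3050 km = 4.0307305e+07 m
v_esc = sqrt(2*mu/r) = sqrt(2*3.986e14 / 4.0307305e+07)
v_esc = 4447.2523 m/s = 4.4473 km/s

4.4473 km/s


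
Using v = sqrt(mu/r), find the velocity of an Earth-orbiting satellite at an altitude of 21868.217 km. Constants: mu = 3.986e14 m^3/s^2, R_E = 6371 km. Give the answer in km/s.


r = R_E + alt = 6371.0 + 21868.217 = 28239.2170 km = 2.8239217e+07 m
v = sqrt(mu/r) = sqrt(3.986e14 / 2.8239217e+07) = 3757.0097 m/s = 3.7570 km/s

3.7570 km/s


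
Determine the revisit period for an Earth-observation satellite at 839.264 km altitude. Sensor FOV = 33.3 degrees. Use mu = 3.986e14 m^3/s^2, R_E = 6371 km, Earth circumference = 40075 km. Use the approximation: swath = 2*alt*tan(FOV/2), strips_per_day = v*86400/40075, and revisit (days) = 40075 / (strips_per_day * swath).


swath = 2*839.264*tan(0.2905973) = 501.9863 km
v = sqrt(mu/r) = 7435.2070 m/s = 7.4352 km/s
strips/day = v*86400/40075 = 7.4352*86400/40075 = 16.0300
coverage/day = strips * swath = 16.0300 * 501.9863 = 8046.8361 km
revisit = 40075 / 8046.8361 = 4.9802 days

4.9802 days


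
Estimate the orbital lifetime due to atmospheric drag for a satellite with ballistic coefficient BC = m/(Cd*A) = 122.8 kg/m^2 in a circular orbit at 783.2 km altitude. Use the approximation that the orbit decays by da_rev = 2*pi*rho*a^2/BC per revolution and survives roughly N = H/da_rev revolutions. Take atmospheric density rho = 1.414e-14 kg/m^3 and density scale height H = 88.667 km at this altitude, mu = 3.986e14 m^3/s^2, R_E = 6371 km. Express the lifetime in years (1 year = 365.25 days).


a = R_E + alt = 7154.2000 km = 7.1542e+06 m
da_rev = 2*pi*rho*a^2/BC = 2*pi*1.414e-14*(7.1542e+06)^2/122.8 = 0.0370299448 m per revolution
N = H/da_rev = 88667.0000 m / 0.0370299448 m = 2.3944675e+06 revolutions
P = 2*pi*sqrt(a^3/mu) = 6022.1676 s
lifetime = N*P = 2.3944675e+06 * 6022.1676 = 1.4419885e+10 s = 166896.8131 days
years = 166896.8131 / 365.25 = 456.9386 years

456.9386 years


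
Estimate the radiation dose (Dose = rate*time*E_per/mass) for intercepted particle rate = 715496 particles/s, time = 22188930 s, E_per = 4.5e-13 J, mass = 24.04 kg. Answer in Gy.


Total energy deposited = rate * time * E_per
  = 715496 * 22188930 * 4.5e-13 = 7.1442 J
Dose = E_total / mass = 7.1442 / 24.04
Dose = 0.2971814 Gy

0.2972 Gy


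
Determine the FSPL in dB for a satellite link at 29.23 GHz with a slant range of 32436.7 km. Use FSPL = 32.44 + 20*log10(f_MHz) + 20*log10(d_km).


f = 29.23 GHz = 29230.0000 MHz
d = 32436.7 km
FSPL = 32.44 + 20*log10(29230.0000) + 20*log10(32436.7)
FSPL = 32.44 + 89.3166 + 90.2207
FSPL = 211.9773 dB

211.9773 dB


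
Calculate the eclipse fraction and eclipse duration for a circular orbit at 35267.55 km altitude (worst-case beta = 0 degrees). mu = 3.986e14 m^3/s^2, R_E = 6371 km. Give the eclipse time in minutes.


r = 41638.5500 km
T = 1409.2997 min
Eclipse fraction = arcsin(R_E/r)/pi = arcsin(6371.0000/41638.5500)/pi
= arcsin(0.1530072)/pi = 0.04889579
Eclipse duration = 0.04889579 * 1409.2997 = 68.9088 min

68.9088 minutes


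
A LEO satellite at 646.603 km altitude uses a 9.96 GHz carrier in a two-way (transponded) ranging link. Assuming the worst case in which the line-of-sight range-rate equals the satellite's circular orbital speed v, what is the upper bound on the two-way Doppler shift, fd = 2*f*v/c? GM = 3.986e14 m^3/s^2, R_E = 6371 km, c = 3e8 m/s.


r = 7.017603e+06 m
v = sqrt(mu/r) = 7536.5789 m/s (worst-case radial velocity)
f = 9.96 GHz = 9.96e+09 Hz
fd = 2*f*v/c = 2*9.96e+09*7536.5789/3.0e+08
fd = 500428.8381 Hz

500428.8381 Hz


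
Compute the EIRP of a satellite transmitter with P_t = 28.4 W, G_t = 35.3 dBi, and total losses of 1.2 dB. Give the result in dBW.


Pt = 28.4 W = 14.5332 dBW
EIRP = Pt_dBW + Gt - losses = 14.5332 + 35.3 - 1.2 = 48.6332 dBW

48.6332 dBW


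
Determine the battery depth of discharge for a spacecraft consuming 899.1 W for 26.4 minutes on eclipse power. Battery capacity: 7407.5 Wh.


E_used = P * t / 60 = 899.1 * 26.4 / 60 = 395.6040 Wh
DOD = E_used / E_total * 100 = 395.6040 / 7407.5 * 100
DOD = 5.3406 %

5.3406 %


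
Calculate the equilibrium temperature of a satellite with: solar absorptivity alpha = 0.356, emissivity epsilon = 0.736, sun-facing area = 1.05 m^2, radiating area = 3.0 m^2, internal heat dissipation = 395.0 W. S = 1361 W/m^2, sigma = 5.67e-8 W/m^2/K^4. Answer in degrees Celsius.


Numerator = alpha*S*A_sun + Q_int = 0.356*1361*1.05 + 395.0 = 903.7418 W
Denominator = eps*sigma*A_rad = 0.736*5.67e-8*3.0 = 1.251936e-07 W/K^4
T^4 = 7.218754e+09 K^4
T = 291.4846 K = 18.3346 C

18.3346 degrees Celsius


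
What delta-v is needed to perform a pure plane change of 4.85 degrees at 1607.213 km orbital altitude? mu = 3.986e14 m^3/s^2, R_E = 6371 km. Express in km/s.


r = 7978.2130 km = 7.978213e+06 m
V = sqrt(mu/r) = 7068.3140 m/s
di = 4.85 deg = 0.08464847 rad
dV = 2*V*sin(di/2) = 2*7068.3140*sin(0.04232423)
dV = 598.1433 m/s = 0.5981433 km/s

0.5981 km/s


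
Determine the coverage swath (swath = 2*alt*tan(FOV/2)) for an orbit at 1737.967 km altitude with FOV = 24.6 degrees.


FOV = 24.6 deg = 0.429351 rad
swath = 2 * alt * tan(FOV/2) = 2 * 1737.967 * tan(0.2146755)
swath = 2 * 1737.967 * 0.2180353
swath = 757.8762 km

757.8762 km


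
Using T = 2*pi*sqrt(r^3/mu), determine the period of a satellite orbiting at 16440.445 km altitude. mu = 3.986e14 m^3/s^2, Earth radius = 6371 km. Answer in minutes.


r = 22811.4450 km = 2.2811445e+07 m
T = 2*pi*sqrt(r^3/mu) = 2*pi*sqrt(1.187021e+22 / 3.986e14)
T = 34287.8628 s = 571.4644 min

571.4644 minutes


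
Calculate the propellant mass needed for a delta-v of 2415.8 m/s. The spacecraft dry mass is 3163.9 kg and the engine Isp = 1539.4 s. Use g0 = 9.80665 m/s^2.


ve = Isp * g0 = 1539.4 * 9.80665 = 15096.357010 m/s
mass ratio = exp(dv/ve) = exp(2415.8/15096.357010) = 1.17354063
m_prop = m_dry * (mr - 1) = 3163.9 * (1.17354063 - 1)
m_prop = 549.0652 kg

549.0652 kg


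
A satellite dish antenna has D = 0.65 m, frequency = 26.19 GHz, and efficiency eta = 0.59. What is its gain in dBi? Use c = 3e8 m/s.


lambda = c/f = 3e8 / 2.619e+10 = 0.01145475 m
G = eta*(pi*D/lambda)^2 = 0.59*(pi*0.65/0.01145475)^2
G = 18750.2455 (linear)
G = 10*log10(18750.2455) = 42.7301 dBi

42.7301 dBi


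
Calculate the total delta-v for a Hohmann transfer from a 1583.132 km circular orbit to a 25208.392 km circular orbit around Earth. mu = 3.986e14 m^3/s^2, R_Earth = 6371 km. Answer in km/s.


r1 = 7954.1320 km = 7.954132e+06 m
r2 = 31579.3920 km = 3.1579392e+07 m
dv1 = sqrt(mu/r1)*(sqrt(2*r2/(r1+r2)) - 1) = 1868.5905 m/s
dv2 = sqrt(mu/r2)*(1 - sqrt(2*r1/(r1+r2))) = 1299.0710 m/s
total dv = |dv1| + |dv2| = 1868.5905 + 1299.0710 = 3167.6615 m/s = 3.1677 km/s

3.1677 km/s


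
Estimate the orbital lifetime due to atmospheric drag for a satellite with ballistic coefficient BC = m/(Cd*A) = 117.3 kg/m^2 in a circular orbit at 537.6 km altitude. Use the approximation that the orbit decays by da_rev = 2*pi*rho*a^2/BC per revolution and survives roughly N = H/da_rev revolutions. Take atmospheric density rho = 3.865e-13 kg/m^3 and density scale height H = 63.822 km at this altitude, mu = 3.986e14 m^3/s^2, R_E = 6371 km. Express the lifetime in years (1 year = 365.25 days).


a = R_E + alt = 6908.6000 km = 6.9086e+06 m
da_rev = 2*pi*rho*a^2/BC = 2*pi*3.865e-13*(6.9086e+06)^2/117.3 = 0.988124007 m per revolution
N = H/da_rev = 63822.0000 m / 0.988124007 m = 64589.0592 revolutions
P = 2*pi*sqrt(a^3/mu) = 5714.7376 s
lifetime = N*P = 64589.0592 * 5714.7376 = 3.6910952e+08 s = 4272.1010 days
years = 4272.1010 / 365.25 = 11.6964 years

11.6964 years


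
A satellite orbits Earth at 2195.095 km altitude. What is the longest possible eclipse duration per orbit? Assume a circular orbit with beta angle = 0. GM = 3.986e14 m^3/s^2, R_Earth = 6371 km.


r = 8566.0950 km
T = 131.5026 min
Eclipse fraction = arcsin(R_E/r)/pi = arcsin(6371.0000/8566.0950)/pi
= arcsin(0.7437461)/pi = 0.2669529
Eclipse duration = 0.2669529 * 131.5026 = 35.1050 min

35.1050 minutes


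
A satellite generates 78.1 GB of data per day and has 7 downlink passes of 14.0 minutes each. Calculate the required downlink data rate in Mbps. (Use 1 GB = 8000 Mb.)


total contact time = 7 * 14.0 * 60 = 5880.0000 s
data = 78.1 GB = 624800.0000 Mb
rate = 624800.0000 / 5880.0000 = 106.2585 Mbps

106.2585 Mbps


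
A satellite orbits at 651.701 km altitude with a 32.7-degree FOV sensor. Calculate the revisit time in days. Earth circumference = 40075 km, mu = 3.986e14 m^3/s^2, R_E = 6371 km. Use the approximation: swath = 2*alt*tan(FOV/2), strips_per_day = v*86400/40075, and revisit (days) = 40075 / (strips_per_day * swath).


swath = 2*651.701*tan(0.2853613) = 382.3764 km
v = sqrt(mu/r) = 7533.8429 m/s = 7.5338 km/s
strips/day = v*86400/40075 = 7.5338*86400/40075 = 16.2426
coverage/day = strips * swath = 16.2426 * 382.3764 = 6210.8048 km
revisit = 40075 / 6210.8048 = 6.4525 days

6.4525 days


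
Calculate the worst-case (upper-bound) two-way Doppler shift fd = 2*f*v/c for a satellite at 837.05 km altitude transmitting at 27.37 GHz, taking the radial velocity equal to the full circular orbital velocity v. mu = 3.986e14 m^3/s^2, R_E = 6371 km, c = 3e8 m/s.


r = 7.20805e+06 m
v = sqrt(mu/r) = 7436.3488 m/s (worst-case radial velocity)
f = 27.37 GHz = 2.737e+10 Hz
fd = 2*f*v/c = 2*2.737e+10*7436.3488/3.0e+08
fd = 1.3568858e+06 Hz

1.3569e+06 Hz


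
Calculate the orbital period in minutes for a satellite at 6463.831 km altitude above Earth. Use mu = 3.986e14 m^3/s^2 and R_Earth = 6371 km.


r = 12834.8310 km = 1.2834831e+07 m
T = 2*pi*sqrt(r^3/mu) = 2*pi*sqrt(2.1143188e+21 / 3.986e14)
T = 14470.9303 s = 241.1822 min

241.1822 minutes


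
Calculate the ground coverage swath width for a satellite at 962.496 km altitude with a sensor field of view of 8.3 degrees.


FOV = 8.3 deg = 0.1448623 rad
swath = 2 * alt * tan(FOV/2) = 2 * 962.496 * tan(0.07243116)
swath = 2 * 962.496 * 0.07255809
swath = 139.6738 km

139.6738 km


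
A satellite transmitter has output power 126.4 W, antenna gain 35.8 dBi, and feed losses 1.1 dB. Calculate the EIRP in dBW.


Pt = 126.4 W = 21.0175 dBW
EIRP = Pt_dBW + Gt - losses = 21.0175 + 35.8 - 1.1 = 55.7175 dBW

55.7175 dBW


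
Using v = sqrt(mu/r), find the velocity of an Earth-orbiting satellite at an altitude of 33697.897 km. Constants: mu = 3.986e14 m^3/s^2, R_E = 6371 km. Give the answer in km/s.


r = R_E + alt = 6371.0 + 33697.897 = 40068.8970 km = 4.0068897e+07 m
v = sqrt(mu/r) = sqrt(3.986e14 / 4.0068897e+07) = 3154.0237 m/s = 3.1540 km/s

3.1540 km/s


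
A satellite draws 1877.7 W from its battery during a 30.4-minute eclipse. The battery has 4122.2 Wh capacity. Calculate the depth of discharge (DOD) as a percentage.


E_used = P * t / 60 = 1877.7 * 30.4 / 60 = 951.3680 Wh
DOD = E_used / E_total * 100 = 951.3680 / 4122.2 * 100
DOD = 23.0791 %

23.0791 %


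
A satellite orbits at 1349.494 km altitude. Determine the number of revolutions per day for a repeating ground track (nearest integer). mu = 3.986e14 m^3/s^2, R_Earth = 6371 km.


r = 7.720494e+06 m
T = 2*pi*sqrt(r^3/mu) = 6751.1671 s = 112.5195 min
revs/day = 1440 / 112.5195 = 12.7978
Rounded: 13 revolutions per day

13 revolutions per day


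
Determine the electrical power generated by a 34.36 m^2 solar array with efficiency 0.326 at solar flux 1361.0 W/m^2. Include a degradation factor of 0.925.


P = area * eta * S * degradation
P = 34.36 * 0.326 * 1361.0 * 0.925
P = 14101.6721 W

14101.6721 W


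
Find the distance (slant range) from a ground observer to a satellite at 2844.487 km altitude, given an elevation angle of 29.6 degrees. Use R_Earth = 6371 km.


h = 2844.487 km, el = 29.6 deg
d = -R_E*sin(el) + sqrt((R_E*sin(el))^2 + 2*R_E*h + h^2)
d = -6371.0000*sin(0.5166175) + sqrt((6371.0000*0.4939419)^2 + 2*6371.0000*2844.487 + 2844.487^2)
d = 4217.7798 km

4217.7798 km


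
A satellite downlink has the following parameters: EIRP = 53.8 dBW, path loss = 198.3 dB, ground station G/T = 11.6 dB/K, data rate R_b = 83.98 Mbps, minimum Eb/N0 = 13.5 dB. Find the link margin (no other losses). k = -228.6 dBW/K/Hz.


C/N0 = EIRP - FSPL + G/T - k = 53.8 - 198.3 + 11.6 - (-228.6)
C/N0 = 95.7000 dB-Hz
R_b = 83.98 Mbps = 8.398e+07 bps -> 10*log10(R_b) = 79.2418 dB-Hz
Eb/N0 = C/N0 - 10*log10(R_b) = 95.7000 - 79.2418 = 16.4582 dB
Margin = Eb/N0 - Eb/N0_req = 16.4582 - 13.5 = 2.9582 dB (link closes)

2.9582 dB


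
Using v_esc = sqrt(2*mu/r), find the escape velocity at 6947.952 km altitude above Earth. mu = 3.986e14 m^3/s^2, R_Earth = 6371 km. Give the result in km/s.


r = 6371.0 + 6947.952 = 13318.9520 km = 1.3318952e+07 m
v_esc = sqrt(2*mu/r) = sqrt(2*3.986e14 / 1.3318952e+07)
v_esc = 7736.5728 m/s = 7.7366 km/s

7.7366 km/s


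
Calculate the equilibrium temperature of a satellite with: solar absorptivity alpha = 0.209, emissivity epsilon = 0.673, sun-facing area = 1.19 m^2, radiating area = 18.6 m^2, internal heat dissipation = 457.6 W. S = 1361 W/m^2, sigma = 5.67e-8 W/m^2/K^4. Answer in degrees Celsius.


Numerator = alpha*S*A_sun + Q_int = 0.209*1361*1.19 + 457.6 = 796.0943 W
Denominator = eps*sigma*A_rad = 0.673*5.67e-8*18.6 = 7.0975926e-07 W/K^4
T^4 = 1.1216399e+09 K^4
T = 183.0052 K = -90.1448 C

-90.1448 degrees Celsius


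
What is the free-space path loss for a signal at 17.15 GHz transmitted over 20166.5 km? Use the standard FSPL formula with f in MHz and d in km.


f = 17.15 GHz = 17150.0000 MHz
d = 20166.5 km
FSPL = 32.44 + 20*log10(17150.0000) + 20*log10(20166.5)
FSPL = 32.44 + 84.6853 + 86.0926
FSPL = 203.2179 dB

203.2179 dB


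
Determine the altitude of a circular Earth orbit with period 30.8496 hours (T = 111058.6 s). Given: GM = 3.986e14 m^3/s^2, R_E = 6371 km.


T = 111058.6 s
r = (mu*T^2/(4*pi^2))^(1/3) = (3.986e14 * 111058.6^2 / (4*pi^2))^(1/3)
r = 4.993756e+07 m = 49937.5597 km
alt = r - R_E = 49937.5597 - 6371 = 43566.5597 km

43566.5597 km


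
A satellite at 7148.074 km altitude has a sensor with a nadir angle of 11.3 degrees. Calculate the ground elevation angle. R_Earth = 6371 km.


r = R_E + alt = 13519.0740 km
Law of sines in the satellite / Earth-center / ground-point triangle:
  sin(nadir)/R_E = sin(90 + el)/r  =>  cos(el) = (r/R_E)*sin(nadir)
cos(el) = (13519.0740 / 6371.0000) * sin(11.3 deg) = 0.4157919
el = arccos(0.4157919) = 65.4308 deg
(Earth-central angle = 90 - nadir - el = 13.2692 deg)

65.4308 degrees


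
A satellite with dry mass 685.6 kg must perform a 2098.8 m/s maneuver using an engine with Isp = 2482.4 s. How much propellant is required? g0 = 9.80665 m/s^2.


ve = Isp * g0 = 2482.4 * 9.80665 = 24344.027960 m/s
mass ratio = exp(dv/ve) = exp(2098.8/24344.027960) = 1.09003975
m_prop = m_dry * (mr - 1) = 685.6 * (1.09003975 - 1)
m_prop = 61.7313 kg

61.7313 kg


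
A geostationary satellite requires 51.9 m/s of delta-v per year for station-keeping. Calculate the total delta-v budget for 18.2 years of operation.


dV = rate * years = 51.9 * 18.2
dV = 944.5800 m/s

944.5800 m/s


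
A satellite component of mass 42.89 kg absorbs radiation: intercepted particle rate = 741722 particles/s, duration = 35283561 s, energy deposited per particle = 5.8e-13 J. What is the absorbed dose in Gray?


Total energy deposited = rate * time * E_per
  = 741722 * 35283561 * 5.8e-13 = 15.1789 J
Dose = E_total / mass = 15.1789 / 42.89
Dose = 0.353904 Gy

0.3539 Gy


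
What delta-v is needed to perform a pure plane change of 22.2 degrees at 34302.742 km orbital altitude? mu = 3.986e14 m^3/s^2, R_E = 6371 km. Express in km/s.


r = 40673.7420 km = 4.0673742e+07 m
V = sqrt(mu/r) = 3130.4847 m/s
di = 22.2 deg = 0.3874631 rad
dV = 2*V*sin(di/2) = 2*3130.4847*sin(0.1937315)
dV = 1205.3741 m/s = 1.2054 km/s

1.2054 km/s


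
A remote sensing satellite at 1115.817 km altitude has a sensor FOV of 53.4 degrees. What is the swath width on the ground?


FOV = 53.4 deg = 0.9320058 rad
swath = 2 * alt * tan(FOV/2) = 2 * 1115.817 * tan(0.4660029)
swath = 2 * 1115.817 * 0.5029476
swath = 1122.3950 km

1122.3950 km


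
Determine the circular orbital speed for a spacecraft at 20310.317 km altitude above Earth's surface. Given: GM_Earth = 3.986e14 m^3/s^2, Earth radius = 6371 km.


r = R_E + alt = 6371.0 + 20310.317 = 26681.3170 km = 2.6681317e+07 m
v = sqrt(mu/r) = sqrt(3.986e14 / 2.6681317e+07) = 3865.1381 m/s = 3.8651 km/s

3.8651 km/s


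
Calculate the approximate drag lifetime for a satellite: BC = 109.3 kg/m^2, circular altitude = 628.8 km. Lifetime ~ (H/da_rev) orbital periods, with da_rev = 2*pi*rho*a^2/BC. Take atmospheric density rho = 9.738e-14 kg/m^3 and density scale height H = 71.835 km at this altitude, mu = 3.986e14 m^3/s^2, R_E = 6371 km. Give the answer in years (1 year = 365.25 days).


a = R_E + alt = 6999.8000 km = 6.9998e+06 m
da_rev = 2*pi*rho*a^2/BC = 2*pi*9.738e-14*(6.9998e+06)^2/109.3 = 0.274284167 m per revolution
N = H/da_rev = 71835.0000 m / 0.274284167 m = 261899.9145 revolutions
P = 2*pi*sqrt(a^3/mu) = 5828.2701 s
lifetime = N*P = 261899.9145 * 5828.2701 = 1.5264234e+09 s = 17666.9379 days
years = 17666.9379 / 365.25 = 48.3694 years

48.3694 years
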